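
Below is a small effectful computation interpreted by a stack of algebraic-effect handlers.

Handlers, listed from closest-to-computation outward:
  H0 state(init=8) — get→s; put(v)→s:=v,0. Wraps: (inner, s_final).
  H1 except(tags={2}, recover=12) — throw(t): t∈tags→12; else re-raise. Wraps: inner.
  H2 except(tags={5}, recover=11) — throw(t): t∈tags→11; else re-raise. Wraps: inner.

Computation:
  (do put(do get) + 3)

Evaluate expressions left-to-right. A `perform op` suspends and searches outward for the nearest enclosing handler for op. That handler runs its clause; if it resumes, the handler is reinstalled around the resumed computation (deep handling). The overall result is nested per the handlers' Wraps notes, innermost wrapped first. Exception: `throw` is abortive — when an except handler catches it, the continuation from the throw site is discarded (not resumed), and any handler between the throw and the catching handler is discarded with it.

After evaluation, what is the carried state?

Answer: 8

Evaluation trace:
get @ H0 ⇒ 8
put(8) @ H0 ⇒ s:=8
H0 returns (3, 8)
H1 returns (3, 8)
H2 returns (3, 8)
= (3, 8)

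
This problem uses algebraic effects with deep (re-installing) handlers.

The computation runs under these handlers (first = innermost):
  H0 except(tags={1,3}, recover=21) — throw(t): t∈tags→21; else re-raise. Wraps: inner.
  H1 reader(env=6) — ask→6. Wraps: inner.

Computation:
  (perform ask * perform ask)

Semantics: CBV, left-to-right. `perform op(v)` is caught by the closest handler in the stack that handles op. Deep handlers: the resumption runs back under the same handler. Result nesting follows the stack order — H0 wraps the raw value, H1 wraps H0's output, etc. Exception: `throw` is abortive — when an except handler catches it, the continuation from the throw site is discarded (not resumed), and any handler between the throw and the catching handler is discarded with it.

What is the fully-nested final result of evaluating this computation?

Answer: 36

Evaluation trace:
ask @ H1 ⇒ 6
ask @ H1 ⇒ 6
H0 returns 36
H1 returns 36
= 36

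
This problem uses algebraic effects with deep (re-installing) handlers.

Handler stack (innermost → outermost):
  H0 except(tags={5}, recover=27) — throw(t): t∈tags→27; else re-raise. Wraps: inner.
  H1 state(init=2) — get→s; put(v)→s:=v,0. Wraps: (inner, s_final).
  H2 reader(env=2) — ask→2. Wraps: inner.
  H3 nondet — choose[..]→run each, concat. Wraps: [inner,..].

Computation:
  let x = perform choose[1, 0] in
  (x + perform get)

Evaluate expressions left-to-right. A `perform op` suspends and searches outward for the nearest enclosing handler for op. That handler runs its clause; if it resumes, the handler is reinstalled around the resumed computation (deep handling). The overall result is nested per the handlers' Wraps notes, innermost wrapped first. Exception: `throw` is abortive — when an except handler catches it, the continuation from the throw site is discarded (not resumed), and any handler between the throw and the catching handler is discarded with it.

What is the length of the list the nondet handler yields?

Working:
choose[1, 0] @ H3
  branch[0] choose=1:
    get @ H1 ⇒ 2
    H0 returns 3
    H1 returns (3, 2)
    H2 returns (3, 2)
    H3 returns [(3, 2)]
  branch[1] choose=0:
    get @ H1 ⇒ 2
    H0 returns 2
    H1 returns (2, 2)
    H2 returns (2, 2)
    H3 returns [(2, 2)]
= [(3, 2), (2, 2)]

Answer: 2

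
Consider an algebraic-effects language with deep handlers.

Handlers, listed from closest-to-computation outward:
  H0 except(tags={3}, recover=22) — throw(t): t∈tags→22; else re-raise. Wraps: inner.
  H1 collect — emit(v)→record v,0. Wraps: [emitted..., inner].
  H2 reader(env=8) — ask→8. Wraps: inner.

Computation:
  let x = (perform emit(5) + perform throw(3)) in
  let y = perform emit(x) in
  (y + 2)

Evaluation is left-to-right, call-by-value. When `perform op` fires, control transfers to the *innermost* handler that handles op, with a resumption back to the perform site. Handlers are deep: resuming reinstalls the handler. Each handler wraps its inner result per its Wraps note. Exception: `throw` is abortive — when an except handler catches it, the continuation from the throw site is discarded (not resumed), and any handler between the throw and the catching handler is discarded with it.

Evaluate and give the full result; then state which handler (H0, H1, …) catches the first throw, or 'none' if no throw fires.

Step-by-step:
emit(5) @ H1 ⇒ out+=5
throw(3) @ H0 caught ⇒ 22
H1 returns [5, 22]
H2 returns [5, 22]
= [5, 22]

Answer: [5, 22] ; first throw caught by: H0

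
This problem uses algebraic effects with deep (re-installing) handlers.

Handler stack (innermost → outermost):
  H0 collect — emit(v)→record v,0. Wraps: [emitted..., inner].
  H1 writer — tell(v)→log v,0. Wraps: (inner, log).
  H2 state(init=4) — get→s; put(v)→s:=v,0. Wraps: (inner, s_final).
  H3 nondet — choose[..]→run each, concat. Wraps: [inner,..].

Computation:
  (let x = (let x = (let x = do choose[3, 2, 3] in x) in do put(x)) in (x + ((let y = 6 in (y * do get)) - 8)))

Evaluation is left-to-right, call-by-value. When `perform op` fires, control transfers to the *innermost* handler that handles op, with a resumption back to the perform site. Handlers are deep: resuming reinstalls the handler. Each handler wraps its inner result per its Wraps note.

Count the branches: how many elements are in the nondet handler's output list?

Evaluation trace:
choose[3, 2, 3] @ H3
  branch[0] choose=3:
    put(3) @ H2 ⇒ s:=3
    get @ H2 ⇒ 3
    H0 returns [10]
    H1 returns ([10], ())
    H2 returns (([10], ()), 3)
    H3 returns [(([10], ()), 3)]
  branch[1] choose=2:
    put(2) @ H2 ⇒ s:=2
    get @ H2 ⇒ 2
    H0 returns [4]
    H1 returns ([4], ())
    H2 returns (([4], ()), 2)
    H3 returns [(([4], ()), 2)]
  branch[2] choose=3:
    put(3) @ H2 ⇒ s:=3
    get @ H2 ⇒ 3
    H0 returns [10]
    H1 returns ([10], ())
    H2 returns (([10], ()), 3)
    H3 returns [(([10], ()), 3)]
= [(([10], ()), 3), (([4], ()), 2), (([10], ()), 3)]

Answer: 3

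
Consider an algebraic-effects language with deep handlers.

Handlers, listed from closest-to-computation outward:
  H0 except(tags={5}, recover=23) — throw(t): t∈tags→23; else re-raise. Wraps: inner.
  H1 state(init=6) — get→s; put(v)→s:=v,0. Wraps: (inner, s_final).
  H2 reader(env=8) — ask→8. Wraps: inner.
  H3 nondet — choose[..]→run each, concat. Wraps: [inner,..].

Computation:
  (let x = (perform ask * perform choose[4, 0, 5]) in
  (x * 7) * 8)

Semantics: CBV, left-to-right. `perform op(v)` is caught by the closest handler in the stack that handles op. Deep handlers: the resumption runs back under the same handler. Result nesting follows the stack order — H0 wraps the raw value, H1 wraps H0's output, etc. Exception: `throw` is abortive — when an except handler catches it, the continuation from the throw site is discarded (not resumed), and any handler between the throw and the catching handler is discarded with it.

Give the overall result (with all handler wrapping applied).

Working:
ask @ H2 ⇒ 8
choose[4, 0, 5] @ H3
  branch[0] choose=4:
    H0 returns 1792
    H1 returns (1792, 6)
    H2 returns (1792, 6)
    H3 returns [(1792, 6)]
  branch[1] choose=0:
    H0 returns 0
    H1 returns (0, 6)
    H2 returns (0, 6)
    H3 returns [(0, 6)]
  branch[2] choose=5:
    H0 returns 2240
    H1 returns (2240, 6)
    H2 returns (2240, 6)
    H3 returns [(2240, 6)]
= [(1792, 6), (0, 6), (2240, 6)]

Answer: [(1792, 6), (0, 6), (2240, 6)]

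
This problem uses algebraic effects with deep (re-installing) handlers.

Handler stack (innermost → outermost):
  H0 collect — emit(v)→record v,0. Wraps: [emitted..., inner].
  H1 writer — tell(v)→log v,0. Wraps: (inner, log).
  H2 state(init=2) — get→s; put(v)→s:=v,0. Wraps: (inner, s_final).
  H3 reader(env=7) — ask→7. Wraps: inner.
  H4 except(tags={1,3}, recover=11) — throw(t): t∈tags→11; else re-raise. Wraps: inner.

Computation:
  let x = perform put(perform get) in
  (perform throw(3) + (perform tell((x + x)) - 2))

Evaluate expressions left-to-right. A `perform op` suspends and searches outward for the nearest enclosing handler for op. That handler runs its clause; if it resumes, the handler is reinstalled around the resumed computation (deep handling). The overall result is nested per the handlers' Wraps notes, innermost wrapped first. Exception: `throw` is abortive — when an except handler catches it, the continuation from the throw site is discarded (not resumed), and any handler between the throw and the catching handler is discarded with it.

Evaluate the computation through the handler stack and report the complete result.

Evaluation trace:
get @ H2 ⇒ 2
put(2) @ H2 ⇒ s:=2
throw(3) @ H4 caught ⇒ 11
= 11

Answer: 11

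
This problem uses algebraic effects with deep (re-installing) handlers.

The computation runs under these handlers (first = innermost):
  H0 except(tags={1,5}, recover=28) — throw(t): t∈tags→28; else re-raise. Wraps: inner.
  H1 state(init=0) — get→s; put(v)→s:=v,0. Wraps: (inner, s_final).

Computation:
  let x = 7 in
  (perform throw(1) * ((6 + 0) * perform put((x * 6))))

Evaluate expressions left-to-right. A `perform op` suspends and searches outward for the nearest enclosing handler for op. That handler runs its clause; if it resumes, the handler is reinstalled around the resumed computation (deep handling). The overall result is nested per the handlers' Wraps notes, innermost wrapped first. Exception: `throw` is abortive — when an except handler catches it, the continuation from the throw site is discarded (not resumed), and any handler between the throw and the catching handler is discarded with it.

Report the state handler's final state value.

Answer: 0

Step-by-step:
throw(1) @ H0 caught ⇒ 28
H1 returns (28, 0)
= (28, 0)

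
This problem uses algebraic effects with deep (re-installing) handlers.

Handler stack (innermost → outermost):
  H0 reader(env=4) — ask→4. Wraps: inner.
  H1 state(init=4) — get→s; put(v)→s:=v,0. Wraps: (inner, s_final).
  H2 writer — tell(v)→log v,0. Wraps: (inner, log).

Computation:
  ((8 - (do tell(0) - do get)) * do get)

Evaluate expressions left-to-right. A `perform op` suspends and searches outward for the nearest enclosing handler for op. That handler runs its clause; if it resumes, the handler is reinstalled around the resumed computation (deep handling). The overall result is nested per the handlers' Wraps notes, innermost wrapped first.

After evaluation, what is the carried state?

Answer: 4

Working:
tell(0) @ H2 ⇒ log+=0
get @ H1 ⇒ 4
get @ H1 ⇒ 4
H0 returns 48
H1 returns (48, 4)
H2 returns ((48, 4), (0))
= ((48, 4), (0))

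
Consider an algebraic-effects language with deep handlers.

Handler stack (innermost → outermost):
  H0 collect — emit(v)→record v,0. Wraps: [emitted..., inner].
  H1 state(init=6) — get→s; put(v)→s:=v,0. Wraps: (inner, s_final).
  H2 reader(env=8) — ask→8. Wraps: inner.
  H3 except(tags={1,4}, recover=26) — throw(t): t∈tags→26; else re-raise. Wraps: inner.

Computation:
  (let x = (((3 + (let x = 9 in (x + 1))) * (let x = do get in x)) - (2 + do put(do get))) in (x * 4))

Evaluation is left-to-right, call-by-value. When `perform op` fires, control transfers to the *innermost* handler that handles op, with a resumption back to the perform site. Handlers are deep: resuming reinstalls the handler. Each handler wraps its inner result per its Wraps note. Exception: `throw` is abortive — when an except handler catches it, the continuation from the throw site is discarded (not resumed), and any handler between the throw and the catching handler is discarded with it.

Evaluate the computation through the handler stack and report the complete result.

Answer: ([304], 6)

Evaluation trace:
get @ H1 ⇒ 6
get @ H1 ⇒ 6
put(6) @ H1 ⇒ s:=6
H0 returns [304]
H1 returns ([304], 6)
H2 returns ([304], 6)
H3 returns ([304], 6)
= ([304], 6)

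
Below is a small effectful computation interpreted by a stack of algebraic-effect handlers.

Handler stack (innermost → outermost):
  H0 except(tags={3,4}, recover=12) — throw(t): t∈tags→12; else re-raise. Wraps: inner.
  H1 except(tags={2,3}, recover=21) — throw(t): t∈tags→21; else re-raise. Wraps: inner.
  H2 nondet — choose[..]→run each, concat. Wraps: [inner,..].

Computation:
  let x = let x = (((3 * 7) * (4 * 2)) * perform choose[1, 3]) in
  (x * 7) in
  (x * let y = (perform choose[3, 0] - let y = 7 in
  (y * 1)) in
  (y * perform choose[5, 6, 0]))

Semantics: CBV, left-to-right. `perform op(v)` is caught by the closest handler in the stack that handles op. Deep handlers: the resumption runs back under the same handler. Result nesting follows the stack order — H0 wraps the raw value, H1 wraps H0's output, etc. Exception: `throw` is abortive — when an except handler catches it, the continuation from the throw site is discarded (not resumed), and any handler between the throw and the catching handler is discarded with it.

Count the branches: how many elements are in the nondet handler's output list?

Answer: 12

Evaluation trace:
choose[1, 3] @ H2
  branch[0] choose=1:
    choose[3, 0] @ H2
      branch[0] choose=3:
        choose[5, 6, 0] @ H2
          branch[0] choose=5:
            H0 returns -23520
            H1 returns -23520
            H2 returns [-23520]
          branch[1] choose=6:
            H0 returns -28224
            H1 returns -28224
            H2 returns [-28224]
          branch[2] choose=0:
            H0 returns 0
            H1 returns 0
            H2 returns [0]
      branch[1] choose=0:
        choose[5, 6, 0] @ H2
          branch[0] choose=5:
            H0 returns -41160
            H1 returns -41160
            H2 returns [-41160]
          branch[1] choose=6:
            H0 returns -49392
            H1 returns -49392
            H2 returns [-49392]
          branch[2] choose=0:
            H0 returns 0
            H1 returns 0
            H2 returns [0]
  branch[1] choose=3:
    choose[3, 0] @ H2
      branch[0] choose=3:
        choose[5, 6, 0] @ H2
          branch[0] choose=5:
            H0 returns -70560
            H1 returns -70560
            H2 returns [-70560]
          branch[1] choose=6:
            H0 returns -84672
            H1 returns -84672
            H2 returns [-84672]
          branch[2] choose=0:
            H0 returns 0
            H1 returns 0
            H2 returns [0]
      branch[1] choose=0:
        choose[5, 6, 0] @ H2
          branch[0] choose=5:
            H0 returns -123480
            H1 returns -123480
            H2 returns [-123480]
          branch[1] choose=6:
            H0 returns -148176
            H1 returns -148176
            H2 returns [-148176]
          branch[2] choose=0:
            H0 returns 0
            H1 returns 0
            H2 returns [0]
= [-23520, -28224, 0, -41160, -49392, 0, -70560, -84672, 0, -123480, -148176, 0]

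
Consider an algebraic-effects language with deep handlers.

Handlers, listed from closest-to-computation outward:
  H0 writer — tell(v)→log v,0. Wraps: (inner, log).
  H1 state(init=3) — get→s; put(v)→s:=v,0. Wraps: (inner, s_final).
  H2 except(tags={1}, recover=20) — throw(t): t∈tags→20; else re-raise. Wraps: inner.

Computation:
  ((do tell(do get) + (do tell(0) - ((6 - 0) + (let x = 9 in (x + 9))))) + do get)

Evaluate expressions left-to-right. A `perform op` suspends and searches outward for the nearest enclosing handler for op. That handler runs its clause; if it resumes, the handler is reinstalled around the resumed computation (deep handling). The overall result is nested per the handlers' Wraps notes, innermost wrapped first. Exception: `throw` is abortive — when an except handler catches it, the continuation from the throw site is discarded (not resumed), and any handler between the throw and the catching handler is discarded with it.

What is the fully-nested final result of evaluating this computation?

Answer: ((-21, (3, 0)), 3)

Evaluation trace:
get @ H1 ⇒ 3
tell(3) @ H0 ⇒ log+=3
tell(0) @ H0 ⇒ log+=0
get @ H1 ⇒ 3
H0 returns (-21, (3, 0))
H1 returns ((-21, (3, 0)), 3)
H2 returns ((-21, (3, 0)), 3)
= ((-21, (3, 0)), 3)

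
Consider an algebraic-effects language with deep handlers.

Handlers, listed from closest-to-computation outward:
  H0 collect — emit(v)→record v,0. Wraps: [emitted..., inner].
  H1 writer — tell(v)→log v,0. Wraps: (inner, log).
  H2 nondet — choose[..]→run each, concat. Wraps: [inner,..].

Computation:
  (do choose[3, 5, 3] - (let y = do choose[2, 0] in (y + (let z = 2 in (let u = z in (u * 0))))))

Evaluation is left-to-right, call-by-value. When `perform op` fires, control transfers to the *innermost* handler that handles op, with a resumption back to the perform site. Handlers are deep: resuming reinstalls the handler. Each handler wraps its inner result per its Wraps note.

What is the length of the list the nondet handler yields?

Step-by-step:
choose[3, 5, 3] @ H2
  branch[0] choose=3:
    choose[2, 0] @ H2
      branch[0] choose=2:
        H0 returns [1]
        H1 returns ([1], ())
        H2 returns [([1], ())]
      branch[1] choose=0:
        H0 returns [3]
        H1 returns ([3], ())
        H2 returns [([3], ())]
  branch[1] choose=5:
    choose[2, 0] @ H2
      branch[0] choose=2:
        H0 returns [3]
        H1 returns ([3], ())
        H2 returns [([3], ())]
      branch[1] choose=0:
        H0 returns [5]
        H1 returns ([5], ())
        H2 returns [([5], ())]
  branch[2] choose=3:
    choose[2, 0] @ H2
      branch[0] choose=2:
        H0 returns [1]
        H1 returns ([1], ())
        H2 returns [([1], ())]
      branch[1] choose=0:
        H0 returns [3]
        H1 returns ([3], ())
        H2 returns [([3], ())]
= [([1], ()), ([3], ()), ([3], ()), ([5], ()), ([1], ()), ([3], ())]

Answer: 6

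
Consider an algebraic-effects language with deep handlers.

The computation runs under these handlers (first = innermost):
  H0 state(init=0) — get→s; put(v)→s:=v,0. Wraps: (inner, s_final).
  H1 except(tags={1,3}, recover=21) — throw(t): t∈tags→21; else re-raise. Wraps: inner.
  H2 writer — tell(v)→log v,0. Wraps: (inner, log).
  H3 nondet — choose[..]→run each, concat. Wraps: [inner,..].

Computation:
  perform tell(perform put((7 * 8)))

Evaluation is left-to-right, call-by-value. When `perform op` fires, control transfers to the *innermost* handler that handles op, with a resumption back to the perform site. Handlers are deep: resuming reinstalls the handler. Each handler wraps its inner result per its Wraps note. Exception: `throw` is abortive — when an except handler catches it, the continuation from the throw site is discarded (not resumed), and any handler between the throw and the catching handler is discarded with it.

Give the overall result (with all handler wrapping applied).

Evaluation trace:
put(56) @ H0 ⇒ s:=56
tell(0) @ H2 ⇒ log+=0
H0 returns (0, 56)
H1 returns (0, 56)
H2 returns ((0, 56), (0))
H3 returns [((0, 56), (0))]
= [((0, 56), (0))]

Answer: [((0, 56), (0))]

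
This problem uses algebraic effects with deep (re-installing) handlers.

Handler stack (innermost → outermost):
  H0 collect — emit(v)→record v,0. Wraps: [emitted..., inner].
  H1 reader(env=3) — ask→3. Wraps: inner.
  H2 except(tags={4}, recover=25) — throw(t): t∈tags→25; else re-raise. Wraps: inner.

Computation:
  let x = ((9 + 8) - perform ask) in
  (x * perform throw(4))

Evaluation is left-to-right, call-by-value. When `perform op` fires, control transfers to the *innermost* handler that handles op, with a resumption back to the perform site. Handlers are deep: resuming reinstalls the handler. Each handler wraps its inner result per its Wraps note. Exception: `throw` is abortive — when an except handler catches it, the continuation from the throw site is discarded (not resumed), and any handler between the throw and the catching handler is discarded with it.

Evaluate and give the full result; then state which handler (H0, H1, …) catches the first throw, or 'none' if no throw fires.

Answer: 25 ; first throw caught by: H2

Working:
ask @ H1 ⇒ 3
throw(4) @ H2 caught ⇒ 25
= 25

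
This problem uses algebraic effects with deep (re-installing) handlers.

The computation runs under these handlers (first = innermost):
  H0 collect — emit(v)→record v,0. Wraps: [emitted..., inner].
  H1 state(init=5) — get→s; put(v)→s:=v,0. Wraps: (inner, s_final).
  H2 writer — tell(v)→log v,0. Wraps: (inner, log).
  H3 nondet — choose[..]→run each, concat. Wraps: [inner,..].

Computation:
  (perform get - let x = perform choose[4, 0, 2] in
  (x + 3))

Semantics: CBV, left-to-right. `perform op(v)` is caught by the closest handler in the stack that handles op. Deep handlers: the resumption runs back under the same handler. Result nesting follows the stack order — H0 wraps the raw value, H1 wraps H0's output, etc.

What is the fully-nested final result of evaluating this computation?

Answer: [(([-2], 5), ()), (([2], 5), ()), (([0], 5), ())]

Step-by-step:
get @ H1 ⇒ 5
choose[4, 0, 2] @ H3
  branch[0] choose=4:
    H0 returns [-2]
    H1 returns ([-2], 5)
    H2 returns (([-2], 5), ())
    H3 returns [(([-2], 5), ())]
  branch[1] choose=0:
    H0 returns [2]
    H1 returns ([2], 5)
    H2 returns (([2], 5), ())
    H3 returns [(([2], 5), ())]
  branch[2] choose=2:
    H0 returns [0]
    H1 returns ([0], 5)
    H2 returns (([0], 5), ())
    H3 returns [(([0], 5), ())]
= [(([-2], 5), ()), (([2], 5), ()), (([0], 5), ())]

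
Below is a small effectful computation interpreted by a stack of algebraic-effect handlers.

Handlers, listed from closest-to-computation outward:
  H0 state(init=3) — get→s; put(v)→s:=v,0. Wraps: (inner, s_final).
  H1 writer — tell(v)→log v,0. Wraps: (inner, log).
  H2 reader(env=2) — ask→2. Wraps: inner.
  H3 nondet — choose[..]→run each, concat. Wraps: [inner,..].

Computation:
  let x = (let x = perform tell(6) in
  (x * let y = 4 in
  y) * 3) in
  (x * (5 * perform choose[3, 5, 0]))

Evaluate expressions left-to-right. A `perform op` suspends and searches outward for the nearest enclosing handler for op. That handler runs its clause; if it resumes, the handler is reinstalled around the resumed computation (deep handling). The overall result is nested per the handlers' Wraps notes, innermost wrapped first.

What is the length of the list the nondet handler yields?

Answer: 3

Step-by-step:
tell(6) @ H1 ⇒ log+=6
choose[3, 5, 0] @ H3
  branch[0] choose=3:
    H0 returns (0, 3)
    H1 returns ((0, 3), (6))
    H2 returns ((0, 3), (6))
    H3 returns [((0, 3), (6))]
  branch[1] choose=5:
    H0 returns (0, 3)
    H1 returns ((0, 3), (6))
    H2 returns ((0, 3), (6))
    H3 returns [((0, 3), (6))]
  branch[2] choose=0:
    H0 returns (0, 3)
    H1 returns ((0, 3), (6))
    H2 returns ((0, 3), (6))
    H3 returns [((0, 3), (6))]
= [((0, 3), (6)), ((0, 3), (6)), ((0, 3), (6))]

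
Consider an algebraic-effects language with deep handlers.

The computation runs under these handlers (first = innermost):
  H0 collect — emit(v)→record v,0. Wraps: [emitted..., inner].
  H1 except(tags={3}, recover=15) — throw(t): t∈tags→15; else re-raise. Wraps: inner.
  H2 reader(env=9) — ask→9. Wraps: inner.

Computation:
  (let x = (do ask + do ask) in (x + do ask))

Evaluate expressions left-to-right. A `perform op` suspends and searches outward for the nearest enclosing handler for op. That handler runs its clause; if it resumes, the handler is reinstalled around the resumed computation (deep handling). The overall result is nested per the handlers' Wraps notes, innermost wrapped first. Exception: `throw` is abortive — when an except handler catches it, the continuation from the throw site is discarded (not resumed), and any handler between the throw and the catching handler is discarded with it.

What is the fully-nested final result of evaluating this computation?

Answer: [27]

Working:
ask @ H2 ⇒ 9
ask @ H2 ⇒ 9
ask @ H2 ⇒ 9
H0 returns [27]
H1 returns [27]
H2 returns [27]
= [27]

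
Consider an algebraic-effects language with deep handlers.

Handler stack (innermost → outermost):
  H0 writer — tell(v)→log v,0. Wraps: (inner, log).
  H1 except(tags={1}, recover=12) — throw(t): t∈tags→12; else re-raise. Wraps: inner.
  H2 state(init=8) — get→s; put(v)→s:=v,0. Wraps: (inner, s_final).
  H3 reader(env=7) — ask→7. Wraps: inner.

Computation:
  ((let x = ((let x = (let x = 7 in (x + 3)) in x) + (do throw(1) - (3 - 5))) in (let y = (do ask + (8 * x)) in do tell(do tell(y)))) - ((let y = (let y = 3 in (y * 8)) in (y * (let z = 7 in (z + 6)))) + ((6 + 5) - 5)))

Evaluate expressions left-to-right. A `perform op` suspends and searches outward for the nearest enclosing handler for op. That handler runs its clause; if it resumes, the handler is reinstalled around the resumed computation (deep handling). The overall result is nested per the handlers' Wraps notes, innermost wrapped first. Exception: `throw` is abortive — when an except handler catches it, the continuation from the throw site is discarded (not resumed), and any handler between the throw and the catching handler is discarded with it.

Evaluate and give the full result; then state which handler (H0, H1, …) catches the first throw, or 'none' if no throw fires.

Step-by-step:
throw(1) @ H1 caught ⇒ 12
H2 returns (12, 8)
H3 returns (12, 8)
= (12, 8)

Answer: (12, 8) ; first throw caught by: H1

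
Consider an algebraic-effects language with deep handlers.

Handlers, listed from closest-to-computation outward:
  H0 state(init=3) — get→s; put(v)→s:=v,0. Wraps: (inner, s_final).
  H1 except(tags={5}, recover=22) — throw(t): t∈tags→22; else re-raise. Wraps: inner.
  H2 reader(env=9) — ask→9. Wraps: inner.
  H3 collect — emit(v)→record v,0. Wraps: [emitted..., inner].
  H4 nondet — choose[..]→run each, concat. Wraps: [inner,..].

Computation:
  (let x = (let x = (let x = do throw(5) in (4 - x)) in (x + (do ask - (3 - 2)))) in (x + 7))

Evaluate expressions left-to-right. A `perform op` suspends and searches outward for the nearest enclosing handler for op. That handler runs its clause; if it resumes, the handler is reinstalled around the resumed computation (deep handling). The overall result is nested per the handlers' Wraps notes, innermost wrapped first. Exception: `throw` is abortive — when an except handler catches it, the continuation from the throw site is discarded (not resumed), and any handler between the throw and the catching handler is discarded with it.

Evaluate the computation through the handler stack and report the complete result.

Answer: [[22]]

Working:
throw(5) @ H1 caught ⇒ 22
H2 returns 22
H3 returns [22]
H4 returns [[22]]
= [[22]]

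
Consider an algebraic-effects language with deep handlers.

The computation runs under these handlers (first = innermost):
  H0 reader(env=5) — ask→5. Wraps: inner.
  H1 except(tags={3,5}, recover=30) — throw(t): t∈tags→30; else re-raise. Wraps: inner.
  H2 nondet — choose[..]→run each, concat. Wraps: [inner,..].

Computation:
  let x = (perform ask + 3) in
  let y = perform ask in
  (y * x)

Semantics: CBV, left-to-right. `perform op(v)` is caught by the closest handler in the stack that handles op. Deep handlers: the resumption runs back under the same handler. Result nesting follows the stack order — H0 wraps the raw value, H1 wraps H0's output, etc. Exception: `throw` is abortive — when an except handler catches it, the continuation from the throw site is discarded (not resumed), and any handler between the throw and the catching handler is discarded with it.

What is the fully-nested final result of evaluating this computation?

Answer: [40]

Step-by-step:
ask @ H0 ⇒ 5
ask @ H0 ⇒ 5
H0 returns 40
H1 returns 40
H2 returns [40]
= [40]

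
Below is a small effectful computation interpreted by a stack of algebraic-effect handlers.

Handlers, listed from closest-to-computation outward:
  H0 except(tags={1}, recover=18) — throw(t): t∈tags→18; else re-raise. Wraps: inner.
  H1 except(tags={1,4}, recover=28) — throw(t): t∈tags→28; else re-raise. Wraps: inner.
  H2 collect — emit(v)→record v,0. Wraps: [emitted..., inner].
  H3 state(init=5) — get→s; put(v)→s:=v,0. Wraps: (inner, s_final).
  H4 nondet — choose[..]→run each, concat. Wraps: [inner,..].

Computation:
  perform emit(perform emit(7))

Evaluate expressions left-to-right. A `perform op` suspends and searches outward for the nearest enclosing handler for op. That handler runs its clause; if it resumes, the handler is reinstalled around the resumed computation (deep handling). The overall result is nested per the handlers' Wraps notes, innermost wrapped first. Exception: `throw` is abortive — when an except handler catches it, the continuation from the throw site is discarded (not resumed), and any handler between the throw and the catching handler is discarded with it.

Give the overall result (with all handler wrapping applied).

Working:
emit(7) @ H2 ⇒ out+=7
emit(0) @ H2 ⇒ out+=0
H0 returns 0
H1 returns 0
H2 returns [7, 0, 0]
H3 returns ([7, 0, 0], 5)
H4 returns [([7, 0, 0], 5)]
= [([7, 0, 0], 5)]

Answer: [([7, 0, 0], 5)]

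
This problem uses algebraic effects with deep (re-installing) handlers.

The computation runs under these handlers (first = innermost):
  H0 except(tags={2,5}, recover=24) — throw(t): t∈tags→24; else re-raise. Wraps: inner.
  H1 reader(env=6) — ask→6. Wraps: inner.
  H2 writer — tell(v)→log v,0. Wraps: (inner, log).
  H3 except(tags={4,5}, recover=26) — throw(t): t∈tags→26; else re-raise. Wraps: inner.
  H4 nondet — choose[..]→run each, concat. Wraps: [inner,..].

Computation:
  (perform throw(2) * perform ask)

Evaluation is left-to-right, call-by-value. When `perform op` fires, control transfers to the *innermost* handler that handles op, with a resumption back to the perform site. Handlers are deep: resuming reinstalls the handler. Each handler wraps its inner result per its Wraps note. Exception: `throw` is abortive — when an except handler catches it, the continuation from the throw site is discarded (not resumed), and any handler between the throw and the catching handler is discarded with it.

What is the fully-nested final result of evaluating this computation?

Step-by-step:
throw(2) @ H0 caught ⇒ 24
H1 returns 24
H2 returns (24, ())
H3 returns (24, ())
H4 returns [(24, ())]
= [(24, ())]

Answer: [(24, ())]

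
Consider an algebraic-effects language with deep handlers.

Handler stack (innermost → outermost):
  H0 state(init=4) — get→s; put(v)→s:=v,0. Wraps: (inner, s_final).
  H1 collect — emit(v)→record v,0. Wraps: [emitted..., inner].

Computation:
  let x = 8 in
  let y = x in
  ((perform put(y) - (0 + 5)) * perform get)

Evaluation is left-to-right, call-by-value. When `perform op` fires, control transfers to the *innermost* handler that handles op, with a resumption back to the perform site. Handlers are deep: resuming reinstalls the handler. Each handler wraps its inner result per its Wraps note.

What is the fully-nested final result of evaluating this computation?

Answer: [(-40, 8)]

Working:
put(8) @ H0 ⇒ s:=8
get @ H0 ⇒ 8
H0 returns (-40, 8)
H1 returns [(-40, 8)]
= [(-40, 8)]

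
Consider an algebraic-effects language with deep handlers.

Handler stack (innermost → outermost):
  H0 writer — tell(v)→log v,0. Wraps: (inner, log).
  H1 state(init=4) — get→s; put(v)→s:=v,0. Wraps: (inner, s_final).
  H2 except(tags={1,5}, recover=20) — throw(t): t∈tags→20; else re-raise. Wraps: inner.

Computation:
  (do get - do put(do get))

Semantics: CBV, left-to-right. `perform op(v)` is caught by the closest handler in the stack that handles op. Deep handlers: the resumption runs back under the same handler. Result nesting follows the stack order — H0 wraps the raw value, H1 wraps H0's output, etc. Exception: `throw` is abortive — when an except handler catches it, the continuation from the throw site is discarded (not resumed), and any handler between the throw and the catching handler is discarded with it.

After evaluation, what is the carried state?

Step-by-step:
get @ H1 ⇒ 4
get @ H1 ⇒ 4
put(4) @ H1 ⇒ s:=4
H0 returns (4, ())
H1 returns ((4, ()), 4)
H2 returns ((4, ()), 4)
= ((4, ()), 4)

Answer: 4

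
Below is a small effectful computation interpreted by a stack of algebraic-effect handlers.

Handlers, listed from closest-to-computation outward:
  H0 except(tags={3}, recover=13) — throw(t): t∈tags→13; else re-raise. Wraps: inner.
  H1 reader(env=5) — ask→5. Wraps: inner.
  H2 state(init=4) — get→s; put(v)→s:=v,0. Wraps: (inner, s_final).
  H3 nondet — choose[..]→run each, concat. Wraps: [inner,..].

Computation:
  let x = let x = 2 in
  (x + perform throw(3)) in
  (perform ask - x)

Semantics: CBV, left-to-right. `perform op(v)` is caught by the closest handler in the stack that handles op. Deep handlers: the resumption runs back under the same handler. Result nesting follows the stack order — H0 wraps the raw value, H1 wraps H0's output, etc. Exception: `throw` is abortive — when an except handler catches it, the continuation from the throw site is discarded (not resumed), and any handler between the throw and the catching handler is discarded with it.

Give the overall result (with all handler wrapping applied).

Answer: [(13, 4)]

Evaluation trace:
throw(3) @ H0 caught ⇒ 13
H1 returns 13
H2 returns (13, 4)
H3 returns [(13, 4)]
= [(13, 4)]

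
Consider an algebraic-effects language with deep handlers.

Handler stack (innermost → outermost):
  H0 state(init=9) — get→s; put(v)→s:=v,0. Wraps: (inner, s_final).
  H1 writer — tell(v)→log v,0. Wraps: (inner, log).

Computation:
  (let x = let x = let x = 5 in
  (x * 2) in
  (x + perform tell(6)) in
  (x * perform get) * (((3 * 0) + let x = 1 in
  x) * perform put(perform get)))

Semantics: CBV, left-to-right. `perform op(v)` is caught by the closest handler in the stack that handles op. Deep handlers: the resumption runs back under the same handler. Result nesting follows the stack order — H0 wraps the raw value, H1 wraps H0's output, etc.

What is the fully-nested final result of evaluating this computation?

Answer: ((0, 9), (6))

Step-by-step:
tell(6) @ H1 ⇒ log+=6
get @ H0 ⇒ 9
get @ H0 ⇒ 9
put(9) @ H0 ⇒ s:=9
H0 returns (0, 9)
H1 returns ((0, 9), (6))
= ((0, 9), (6))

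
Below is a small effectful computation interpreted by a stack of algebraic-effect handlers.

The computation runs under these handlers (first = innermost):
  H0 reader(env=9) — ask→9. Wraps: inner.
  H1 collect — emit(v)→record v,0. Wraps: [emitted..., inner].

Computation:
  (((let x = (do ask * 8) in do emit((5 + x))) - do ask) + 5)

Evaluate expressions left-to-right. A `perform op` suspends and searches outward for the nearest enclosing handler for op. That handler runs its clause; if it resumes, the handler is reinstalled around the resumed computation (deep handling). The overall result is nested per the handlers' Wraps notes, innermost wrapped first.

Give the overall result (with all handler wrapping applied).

Answer: [77, -4]

Evaluation trace:
ask @ H0 ⇒ 9
emit(77) @ H1 ⇒ out+=77
ask @ H0 ⇒ 9
H0 returns -4
H1 returns [77, -4]
= [77, -4]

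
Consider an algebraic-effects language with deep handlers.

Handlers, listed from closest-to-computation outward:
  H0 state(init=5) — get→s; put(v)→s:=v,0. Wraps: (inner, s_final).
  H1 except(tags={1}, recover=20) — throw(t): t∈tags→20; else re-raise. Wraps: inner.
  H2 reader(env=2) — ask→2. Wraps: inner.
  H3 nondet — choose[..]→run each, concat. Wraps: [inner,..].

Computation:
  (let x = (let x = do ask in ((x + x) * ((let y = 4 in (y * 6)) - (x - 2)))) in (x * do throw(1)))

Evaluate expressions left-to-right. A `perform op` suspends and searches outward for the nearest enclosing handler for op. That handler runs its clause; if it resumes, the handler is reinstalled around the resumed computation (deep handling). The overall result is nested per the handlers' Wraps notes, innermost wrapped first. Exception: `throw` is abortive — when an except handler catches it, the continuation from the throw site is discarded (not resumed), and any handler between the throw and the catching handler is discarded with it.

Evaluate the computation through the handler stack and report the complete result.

Working:
ask @ H2 ⇒ 2
throw(1) @ H1 caught ⇒ 20
H2 returns 20
H3 returns [20]
= [20]

Answer: [20]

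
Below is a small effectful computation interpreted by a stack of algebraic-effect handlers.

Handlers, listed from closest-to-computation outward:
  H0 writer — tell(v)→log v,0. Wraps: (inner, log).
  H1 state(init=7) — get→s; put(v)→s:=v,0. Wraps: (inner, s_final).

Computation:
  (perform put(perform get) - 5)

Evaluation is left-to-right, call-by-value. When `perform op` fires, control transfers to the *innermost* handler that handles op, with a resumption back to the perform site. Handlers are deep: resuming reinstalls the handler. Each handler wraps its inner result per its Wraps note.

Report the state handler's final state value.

Evaluation trace:
get @ H1 ⇒ 7
put(7) @ H1 ⇒ s:=7
H0 returns (-5, ())
H1 returns ((-5, ()), 7)
= ((-5, ()), 7)

Answer: 7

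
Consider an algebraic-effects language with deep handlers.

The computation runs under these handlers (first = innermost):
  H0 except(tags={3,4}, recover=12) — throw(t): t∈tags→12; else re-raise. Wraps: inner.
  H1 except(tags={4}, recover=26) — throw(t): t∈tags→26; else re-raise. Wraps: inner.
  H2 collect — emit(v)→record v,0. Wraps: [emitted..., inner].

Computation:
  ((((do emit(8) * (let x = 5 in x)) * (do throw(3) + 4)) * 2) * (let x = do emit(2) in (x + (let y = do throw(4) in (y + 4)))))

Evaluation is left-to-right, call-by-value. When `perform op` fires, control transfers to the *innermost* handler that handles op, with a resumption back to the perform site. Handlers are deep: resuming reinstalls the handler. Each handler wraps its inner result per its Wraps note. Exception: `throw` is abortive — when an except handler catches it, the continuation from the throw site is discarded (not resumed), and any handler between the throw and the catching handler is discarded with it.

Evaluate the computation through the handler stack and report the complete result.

Answer: [8, 12]

Working:
emit(8) @ H2 ⇒ out+=8
throw(3) @ H0 caught ⇒ 12
H1 returns 12
H2 returns [8, 12]
= [8, 12]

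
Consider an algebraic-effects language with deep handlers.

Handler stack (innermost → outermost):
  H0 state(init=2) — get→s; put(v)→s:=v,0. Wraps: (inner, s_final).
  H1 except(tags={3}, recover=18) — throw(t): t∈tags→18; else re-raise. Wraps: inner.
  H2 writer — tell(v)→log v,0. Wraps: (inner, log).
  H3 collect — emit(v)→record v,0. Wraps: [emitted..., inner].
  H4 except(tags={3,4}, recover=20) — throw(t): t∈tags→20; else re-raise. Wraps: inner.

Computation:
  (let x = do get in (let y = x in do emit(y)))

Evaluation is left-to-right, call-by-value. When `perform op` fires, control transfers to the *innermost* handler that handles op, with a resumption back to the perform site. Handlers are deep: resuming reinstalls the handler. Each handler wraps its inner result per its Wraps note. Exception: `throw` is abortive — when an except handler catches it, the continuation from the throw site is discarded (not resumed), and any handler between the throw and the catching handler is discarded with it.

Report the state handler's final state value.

Step-by-step:
get @ H0 ⇒ 2
emit(2) @ H3 ⇒ out+=2
H0 returns (0, 2)
H1 returns (0, 2)
H2 returns ((0, 2), ())
H3 returns [2, ((0, 2), ())]
H4 returns [2, ((0, 2), ())]
= [2, ((0, 2), ())]

Answer: 2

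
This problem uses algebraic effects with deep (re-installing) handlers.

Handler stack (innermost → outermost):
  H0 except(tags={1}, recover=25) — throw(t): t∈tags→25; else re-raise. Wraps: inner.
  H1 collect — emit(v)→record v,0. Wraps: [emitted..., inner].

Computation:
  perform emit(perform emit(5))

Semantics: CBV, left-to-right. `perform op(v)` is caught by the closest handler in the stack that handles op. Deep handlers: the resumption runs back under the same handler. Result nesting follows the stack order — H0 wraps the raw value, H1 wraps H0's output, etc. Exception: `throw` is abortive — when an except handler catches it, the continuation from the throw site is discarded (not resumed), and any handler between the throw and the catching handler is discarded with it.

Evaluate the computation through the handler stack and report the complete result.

Step-by-step:
emit(5) @ H1 ⇒ out+=5
emit(0) @ H1 ⇒ out+=0
H0 returns 0
H1 returns [5, 0, 0]
= [5, 0, 0]

Answer: [5, 0, 0]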